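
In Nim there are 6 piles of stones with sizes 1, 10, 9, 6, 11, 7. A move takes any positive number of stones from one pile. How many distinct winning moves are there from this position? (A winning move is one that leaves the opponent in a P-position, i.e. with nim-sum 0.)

3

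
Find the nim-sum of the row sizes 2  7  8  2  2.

Write each in binary and XOR column by column:
  0010  (2)
  0111  (7)
  1000  (8)
  0010  (2)
  0010  (2)
  ----
  1101  (13)

13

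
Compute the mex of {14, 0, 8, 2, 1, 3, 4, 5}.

The values 0, 1, 2, 3, 4, 5 are all present; 6 is the first non-negative integer missing from the set.

6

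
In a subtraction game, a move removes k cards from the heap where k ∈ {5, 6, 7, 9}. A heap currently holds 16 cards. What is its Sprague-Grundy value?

0

Grundy values for subtraction set {5, 6, 7, 9}:
k:     0  1  2  3  4  5  6  7  8  9 10 11 12 13 14 15 16
g(k):  0  0  0  0  0  1  1  1  1  1  2  2  2  2  0  0  0
So g(16) = 0.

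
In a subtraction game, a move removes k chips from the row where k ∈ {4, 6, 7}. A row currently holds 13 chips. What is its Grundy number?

0

Grundy values for subtraction set {4, 6, 7}:
g(0) = mex{} = 0
g(1) = mex{} = 0
g(2) = mex{} = 0
g(3) = mex{} = 0
g(4) = mex{0} = 1
g(5) = mex{0} = 1
g(6) = mex{0} = 1
g(7) = mex{0} = 1
g(8) = mex{0,1} = 2
g(9) = mex{0,1} = 2
g(10) = mex{0,1} = 2
g(11) = mex{1} = 0
g(12) = mex{1,2} = 0
g(13) = mex{1,2} = 0
So g(13) = 0.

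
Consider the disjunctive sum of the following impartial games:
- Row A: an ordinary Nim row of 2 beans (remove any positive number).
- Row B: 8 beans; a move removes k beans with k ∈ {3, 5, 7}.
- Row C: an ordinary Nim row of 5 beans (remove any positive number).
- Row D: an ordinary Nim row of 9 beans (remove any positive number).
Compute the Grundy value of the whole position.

12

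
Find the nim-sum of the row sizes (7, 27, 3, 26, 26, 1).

30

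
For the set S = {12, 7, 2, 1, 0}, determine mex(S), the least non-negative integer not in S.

The values 0, 1, 2 are all present; 3 is the first non-negative integer missing from the set.

3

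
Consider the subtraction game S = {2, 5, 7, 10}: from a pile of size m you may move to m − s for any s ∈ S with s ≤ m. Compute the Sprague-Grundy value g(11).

3

Grundy values for subtraction set {2, 5, 7, 10}:
g(0) = mex{} = 0
g(1) = mex{} = 0
g(2) = mex{0} = 1
g(3) = mex{0} = 1
g(4) = mex{1} = 0
g(5) = mex{0,1} = 2
g(6) = mex{0} = 1
g(7) = mex{0,1,2} = 3
g(8) = mex{0,1} = 2
g(9) = mex{0,1,3} = 2
g(10) = mex{0,1,2} = 3
g(11) = mex{0,1,2} = 3
So g(11) = 3.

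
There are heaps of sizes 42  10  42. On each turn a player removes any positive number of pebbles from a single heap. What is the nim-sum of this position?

10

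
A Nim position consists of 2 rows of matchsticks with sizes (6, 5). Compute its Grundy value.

3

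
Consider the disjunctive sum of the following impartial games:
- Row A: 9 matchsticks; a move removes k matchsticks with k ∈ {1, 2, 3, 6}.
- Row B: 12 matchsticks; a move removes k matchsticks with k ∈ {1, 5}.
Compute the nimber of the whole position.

1

Build the Grundy sequence for row A with g(k) = mex{g(k−s) : s ∈ {1, 2, 3, 6}, s ≤ k}:
k:     0  1  2  3  4  5  6  7  8  9
g(k):  0  1  2  3  0  1  2  3  0  1
So g(9) = 1.
Grundy values for row B (subtraction set {1, 5}):
g(0) = mex{} = 0
g(1) = mex{0} = 1
g(2) = mex{1} = 0
g(3) = mex{0} = 1
g(4) = mex{1} = 0
g(5) = mex{0} = 1
g(6) = mex{1} = 0
g(7) = mex{0} = 1
g(8) = mex{1} = 0
g(9) = mex{0} = 1
g(10) = mex{1} = 0
g(11) = mex{0} = 1
g(12) = mex{1} = 0
So g(12) = 0.
By the Sprague-Grundy theorem, the Grundy value of a sum of independent games is the XOR of the component values.
Combined value = 1 XOR 0 = 1.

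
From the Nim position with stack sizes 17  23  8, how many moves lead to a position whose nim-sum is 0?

In binary:
  10001  (17)
  10111  (23)
  01000  (8)
  -----
  01110  (14)
The overall nim-sum is X = 14. A stack of size p has a winning move iff p XOR X < p (reduce it to p XOR X).
  17: 17 XOR 14 = 31 ≥ 17 — no move.
  23: 23 XOR 14 = 25 ≥ 23 — no move.
  8: 8 XOR 14 = 6 < 8 — winning move (to 6).
That gives 1 winning move.

1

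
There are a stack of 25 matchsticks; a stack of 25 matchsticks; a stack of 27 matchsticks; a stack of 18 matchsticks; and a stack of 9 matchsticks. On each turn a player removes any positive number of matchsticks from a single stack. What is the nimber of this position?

0

Compute the nim-sum pairwise:
25 ^ 25 = 0
0 ^ 27 = 27
27 ^ 18 = 9
9 ^ 9 = 0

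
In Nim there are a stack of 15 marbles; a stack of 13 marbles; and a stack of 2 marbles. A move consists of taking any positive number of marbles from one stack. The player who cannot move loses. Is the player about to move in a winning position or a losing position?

Nim-sum: 15 XOR 13 XOR 2 = 0.
The nim-sum is 0, so this is a P-position: the player to move is in a losing position under optimal play.

Losing position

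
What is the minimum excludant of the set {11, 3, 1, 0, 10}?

2

The values 0, 1 are all present; 2 is the first non-negative integer missing from the set.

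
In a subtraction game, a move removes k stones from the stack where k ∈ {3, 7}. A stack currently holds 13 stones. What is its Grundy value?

1

Compute g(0), g(1), … for moves {3, 7}:
k:     0  1  2  3  4  5  6  7  8  9 10 11 12 13
g(k):  0  0  0  1  1  1  0  2  2  1  0  0  0  1
So g(13) = 1.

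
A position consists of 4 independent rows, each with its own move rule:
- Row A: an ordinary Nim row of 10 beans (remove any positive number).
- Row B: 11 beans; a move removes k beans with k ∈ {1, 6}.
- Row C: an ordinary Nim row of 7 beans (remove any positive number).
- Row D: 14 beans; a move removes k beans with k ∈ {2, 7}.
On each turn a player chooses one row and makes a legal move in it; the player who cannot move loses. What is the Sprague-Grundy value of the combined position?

13

Row A is a plain Nim row of size 10, so its Grundy value is 10.
Build the Grundy sequence for row B with g(k) = mex{g(k−s) : s ∈ {1, 6}, s ≤ k}:
k:     0  1  2  3  4  5  6  7  8  9 10 11
g(k):  0  1  0  1  0  1  2  0  1  0  1  0
So g(11) = 0.
Row C is a plain Nim row of size 7, so its Grundy value is 7.
For row D, compute g(0), g(1), … with moves {2, 7}:
g(0) = mex{} = 0
g(1) = mex{} = 0
g(2) = mex{0} = 1
g(3) = mex{0} = 1
g(4) = mex{1} = 0
g(5) = mex{1} = 0
g(6) = mex{0} = 1
g(7) = mex{0} = 1
g(8) = mex{0,1} = 2
g(9) = mex{1} = 0
g(10) = mex{1,2} = 0
g(11) = mex{0} = 1
g(12) = mex{0} = 1
g(13) = mex{1} = 0
g(14) = mex{1} = 0
So g(14) = 0.
The value of a disjunctive sum is the nim-sum of the parts.
Combined value = 10 ⊕ 0 ⊕ 7 ⊕ 0 = 13.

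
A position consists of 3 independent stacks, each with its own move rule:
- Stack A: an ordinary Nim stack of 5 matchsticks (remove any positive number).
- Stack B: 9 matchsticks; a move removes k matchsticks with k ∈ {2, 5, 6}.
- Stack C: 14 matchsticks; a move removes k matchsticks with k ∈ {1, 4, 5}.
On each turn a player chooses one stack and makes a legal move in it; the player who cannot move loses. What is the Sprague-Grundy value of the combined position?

5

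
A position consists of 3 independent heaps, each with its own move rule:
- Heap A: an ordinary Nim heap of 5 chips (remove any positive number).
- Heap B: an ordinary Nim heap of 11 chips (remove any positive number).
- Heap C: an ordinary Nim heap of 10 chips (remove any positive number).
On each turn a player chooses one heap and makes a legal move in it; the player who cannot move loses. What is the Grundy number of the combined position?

4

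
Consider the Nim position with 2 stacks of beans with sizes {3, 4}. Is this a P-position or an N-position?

N-position

In binary:
  011  (3)
  100  (4)
  ---
  111  (7)
The nim-sum is 7 ≠ 0, so this is an N-position: the player to move can win.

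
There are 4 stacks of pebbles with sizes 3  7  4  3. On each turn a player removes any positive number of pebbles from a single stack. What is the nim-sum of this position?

Nim-sum: 3 ⊕ 7 ⊕ 4 ⊕ 3 = 3.

3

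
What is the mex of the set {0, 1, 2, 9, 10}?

3

The values 0, 1, 2 are all present; 3 is the first non-negative integer missing from the set.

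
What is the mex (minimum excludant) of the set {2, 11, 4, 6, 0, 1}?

3

The values 0, 1, 2 are all present; 3 is the first non-negative integer missing from the set.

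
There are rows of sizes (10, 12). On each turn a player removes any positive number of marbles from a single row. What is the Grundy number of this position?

Compute the nim-sum pairwise:
10 XOR 12 = 6

6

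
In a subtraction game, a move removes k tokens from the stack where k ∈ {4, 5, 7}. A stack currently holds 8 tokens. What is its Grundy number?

2

Grundy values for subtraction set {4, 5, 7}:
g(0) = mex{} = 0
g(1) = mex{} = 0
g(2) = mex{} = 0
g(3) = mex{} = 0
g(4) = mex{0} = 1
g(5) = mex{0} = 1
g(6) = mex{0} = 1
g(7) = mex{0} = 1
g(8) = mex{0,1} = 2
So g(8) = 2.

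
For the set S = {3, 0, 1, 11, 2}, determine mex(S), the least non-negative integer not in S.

The values 0, 1, 2, 3 are all present; 4 is the first non-negative integer missing from the set.

4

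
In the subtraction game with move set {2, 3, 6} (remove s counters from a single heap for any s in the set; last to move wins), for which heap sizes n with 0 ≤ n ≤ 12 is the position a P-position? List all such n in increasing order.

0, 1, 5, 9, 10

Build the Grundy sequence with g(k) = mex{g(k−s) : s ∈ {2, 3, 6}, s ≤ k}:
k:     0  1  2  3  4  5  6  7  8  9 10 11 12
g(k):  0  0  1  1  2  0  3  1  2  0  0  1  1
The P-positions (g = 0) in 0..12 are 0, 1, 5, 9, 10.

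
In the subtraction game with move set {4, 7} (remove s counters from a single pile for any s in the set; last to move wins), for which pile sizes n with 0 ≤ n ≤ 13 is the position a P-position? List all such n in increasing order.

0, 1, 2, 3, 11, 12, 13

Build the Grundy sequence with g(k) = mex{g(k−s) : s ∈ {4, 7}, s ≤ k}:
g(0) = mex{} = 0
g(1) = mex{} = 0
g(2) = mex{} = 0
g(3) = mex{} = 0
g(4) = mex{0} = 1
g(5) = mex{0} = 1
g(6) = mex{0} = 1
g(7) = mex{0} = 1
g(8) = mex{0,1} = 2
g(9) = mex{0,1} = 2
g(10) = mex{0,1} = 2
g(11) = mex{1} = 0
g(12) = mex{1,2} = 0
g(13) = mex{1,2} = 0
The P-positions (g = 0) in 0..13 are 0, 1, 2, 3, 11, 12, 13.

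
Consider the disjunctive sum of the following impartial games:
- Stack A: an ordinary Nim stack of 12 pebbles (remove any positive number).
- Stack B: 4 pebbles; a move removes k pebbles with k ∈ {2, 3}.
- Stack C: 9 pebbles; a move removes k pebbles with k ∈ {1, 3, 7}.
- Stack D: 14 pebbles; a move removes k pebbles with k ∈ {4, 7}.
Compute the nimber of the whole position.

Stack A is a plain Nim stack of size 12, so its Grundy value is 12.
Grundy values for stack B (subtraction set {2, 3}):
k:     0  1  2  3  4
g(k):  0  0  1  1  2
So g(4) = 2.
For stack C, compute g(0), g(1), … with moves {1, 3, 7}:
k:     0  1  2  3  4  5  6  7  8  9
g(k):  0  1  0  1  0  1  0  1  0  1
So g(9) = 1.
Build the Grundy sequence for stack D with g(k) = mex{g(k−s) : s ∈ {4, 7}, s ≤ k}:
k:     0  1  2  3  4  5  6  7  8  9 10 11 12 13 14
g(k):  0  0  0  0  1  1  1  1  2  2  2  0  0  0  0
So g(14) = 0.
The value of a disjunctive sum is the nim-sum of the parts.
Combined value = 12 ⊕ 2 ⊕ 1 ⊕ 0 = 15.

15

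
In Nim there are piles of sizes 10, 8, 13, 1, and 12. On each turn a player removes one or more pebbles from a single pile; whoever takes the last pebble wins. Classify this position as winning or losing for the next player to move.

Bitwise XOR of the heap sizes:
  1010  (10)
  1000  (8)
  1101  (13)
  0001  (1)
  1100  (12)
  ----
  0010  (2)
The nim-sum is 2 ≠ 0, so this is an N-position: the player to move can win.

Winning position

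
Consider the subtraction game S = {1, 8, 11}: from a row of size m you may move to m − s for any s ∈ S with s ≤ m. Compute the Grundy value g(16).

Compute g(0), g(1), … for moves {1, 8, 11}:
k:     0  1  2  3  4  5  6  7  8  9 10 11 12 13 14 15 16
g(k):  0  1  0  1  0  1  0  1  2  0  1  2  3  2  3  2  0
So g(16) = 0.

0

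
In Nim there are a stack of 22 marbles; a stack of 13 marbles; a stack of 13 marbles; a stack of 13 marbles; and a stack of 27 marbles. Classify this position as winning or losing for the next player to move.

Losing position

Nim-sum: 22 XOR 13 XOR 13 XOR 13 XOR 27 = 0.
The nim-sum is 0, so this is a P-position: the player to move is in a losing position under optimal play.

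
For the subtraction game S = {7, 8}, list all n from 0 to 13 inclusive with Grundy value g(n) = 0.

0, 1, 2, 3, 4, 5, 6

Compute g(0), g(1), … for moves {7, 8}:
g(0) = mex{} = 0
g(1) = mex{} = 0
g(2) = mex{} = 0
g(3) = mex{} = 0
g(4) = mex{} = 0
g(5) = mex{} = 0
g(6) = mex{} = 0
g(7) = mex{0} = 1
g(8) = mex{0} = 1
g(9) = mex{0} = 1
g(10) = mex{0} = 1
g(11) = mex{0} = 1
g(12) = mex{0} = 1
g(13) = mex{0} = 1
The P-positions (g = 0) in 0..13 are 0, 1, 2, 3, 4, 5, 6.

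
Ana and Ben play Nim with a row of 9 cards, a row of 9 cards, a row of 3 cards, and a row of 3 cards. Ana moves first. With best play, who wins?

Ben wins

Compute the nim-sum pairwise:
9 ^ 9 = 0
0 ^ 3 = 3
3 ^ 3 = 0
The nim-sum is 0, so this is a P-position: the player to move is in a losing position under optimal play; Ana is about to move from it and so loses — Ben wins.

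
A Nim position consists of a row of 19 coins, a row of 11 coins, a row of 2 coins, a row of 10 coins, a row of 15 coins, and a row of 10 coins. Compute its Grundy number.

21

Nim-sum: 19 XOR 11 XOR 2 XOR 10 XOR 15 XOR 10 = 21.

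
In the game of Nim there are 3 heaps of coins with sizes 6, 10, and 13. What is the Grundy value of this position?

1

Nim-sum: 6 XOR 10 XOR 13 = 1.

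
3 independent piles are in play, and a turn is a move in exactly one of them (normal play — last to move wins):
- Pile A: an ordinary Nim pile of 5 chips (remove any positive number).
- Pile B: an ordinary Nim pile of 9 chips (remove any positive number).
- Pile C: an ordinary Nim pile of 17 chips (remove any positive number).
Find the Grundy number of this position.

29

Pile A is a plain Nim pile of size 5, so its Grundy value is 5.
Pile B is a plain Nim pile of size 9, so its Grundy value is 9.
Pile C is a plain Nim pile of size 17, so its Grundy value is 17.
The value of a disjunctive sum is the nim-sum of the parts.
Combined value = 5 ⊕ 9 ⊕ 17 = 29.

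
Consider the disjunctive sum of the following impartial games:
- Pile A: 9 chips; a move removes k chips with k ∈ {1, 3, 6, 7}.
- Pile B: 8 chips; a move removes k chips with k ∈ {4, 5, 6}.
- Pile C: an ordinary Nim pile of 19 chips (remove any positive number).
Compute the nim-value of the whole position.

For pile A, compute g(0), g(1), … with moves {1, 3, 6, 7}:
g(0) = mex{} = 0
g(1) = mex{0} = 1
g(2) = mex{1} = 0
g(3) = mex{0} = 1
g(4) = mex{1} = 0
g(5) = mex{0} = 1
g(6) = mex{0,1} = 2
g(7) = mex{0,1,2} = 3
g(8) = mex{0,1,3} = 2
g(9) = mex{0,1,2} = 3
So g(9) = 3.
For pile B, compute g(0), g(1), … with moves {4, 5, 6}:
g(0) = mex{} = 0
g(1) = mex{} = 0
g(2) = mex{} = 0
g(3) = mex{} = 0
g(4) = mex{0} = 1
g(5) = mex{0} = 1
g(6) = mex{0} = 1
g(7) = mex{0} = 1
g(8) = mex{0,1} = 2
So g(8) = 2.
Pile C is a plain Nim pile of size 19, so its Grundy value is 19.
By the Sprague-Grundy theorem, the Grundy value of a sum of independent games is the XOR of the component values.
Combined value = 3 XOR 2 XOR 19 = 18.

18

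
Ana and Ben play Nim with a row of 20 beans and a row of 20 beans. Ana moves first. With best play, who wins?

Ben wins

Compute the nim-sum pairwise:
20 XOR 20 = 0
The nim-sum is 0, so this is a P-position: the player to move is in a losing position under optimal play; Ana is about to move from it and so loses — Ben wins.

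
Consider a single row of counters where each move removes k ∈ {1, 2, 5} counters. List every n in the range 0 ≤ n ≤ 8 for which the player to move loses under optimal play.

Grundy values for subtraction set {1, 2, 5}:
k:     0  1  2  3  4  5  6  7  8
g(k):  0  1  2  0  1  2  0  1  2
The P-positions (g = 0) in 0..8 are 0, 3, 6.

0, 3, 6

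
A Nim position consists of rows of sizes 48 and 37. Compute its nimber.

Bitwise XOR of the heap sizes:
  110000  (48)
  100101  (37)
  ------
  010101  (21)

21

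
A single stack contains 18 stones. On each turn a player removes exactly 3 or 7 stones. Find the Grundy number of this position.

2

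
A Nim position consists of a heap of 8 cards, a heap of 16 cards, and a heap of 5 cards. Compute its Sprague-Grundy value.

29

Write each in binary and XOR column by column:
  01000  (8)
  10000  (16)
  00101  (5)
  -----
  11101  (29)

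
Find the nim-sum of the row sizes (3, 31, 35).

Compute the nim-sum pairwise:
3 XOR 31 = 28
28 XOR 35 = 63

63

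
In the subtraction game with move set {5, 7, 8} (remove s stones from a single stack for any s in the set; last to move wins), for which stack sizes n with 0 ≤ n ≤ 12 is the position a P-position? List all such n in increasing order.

0, 1, 2, 3, 4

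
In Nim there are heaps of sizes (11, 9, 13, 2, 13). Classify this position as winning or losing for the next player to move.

Losing position

Compute the nim-sum pairwise:
11 ⊕ 9 = 2
2 ⊕ 13 = 15
15 ⊕ 2 = 13
13 ⊕ 13 = 0
The nim-sum is 0, so this is a P-position: the player to move is in a losing position under optimal play.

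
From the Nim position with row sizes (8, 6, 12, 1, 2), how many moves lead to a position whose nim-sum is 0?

1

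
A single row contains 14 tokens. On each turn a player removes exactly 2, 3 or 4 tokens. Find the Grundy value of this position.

1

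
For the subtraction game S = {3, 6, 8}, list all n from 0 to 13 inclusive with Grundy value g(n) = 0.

Grundy values for subtraction set {3, 6, 8}:
k:     0  1  2  3  4  5  6  7  8  9 10 11 12 13
g(k):  0  0  0  1  1  1  2  2  2  3  3  0  0  0
The P-positions (g = 0) in 0..13 are 0, 1, 2, 11, 12, 13.

0, 1, 2, 11, 12, 13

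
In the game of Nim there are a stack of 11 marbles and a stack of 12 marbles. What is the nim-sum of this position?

7

Bitwise XOR of the heap sizes:
  1011  (11)
  1100  (12)
  ----
  0111  (7)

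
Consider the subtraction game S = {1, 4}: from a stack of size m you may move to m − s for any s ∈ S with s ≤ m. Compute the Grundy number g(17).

Grundy values for subtraction set {1, 4}:
k:     0  1  2  3  4  5  6  7  8  9 10 11 12 13 14 15 16 17
g(k):  0  1  0  1  2  0  1  0  1  2  0  1  0  1  2  0  1  0
So g(17) = 0.

0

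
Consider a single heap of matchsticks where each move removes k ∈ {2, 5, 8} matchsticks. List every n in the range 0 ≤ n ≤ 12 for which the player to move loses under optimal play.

0, 1, 4, 7, 10, 11

Grundy values for subtraction set {2, 5, 8}:
g(0) = mex{} = 0
g(1) = mex{} = 0
g(2) = mex{0} = 1
g(3) = mex{0} = 1
g(4) = mex{1} = 0
g(5) = mex{0,1} = 2
g(6) = mex{0} = 1
g(7) = mex{1,2} = 0
g(8) = mex{0,1} = 2
g(9) = mex{0} = 1
g(10) = mex{1,2} = 0
g(11) = mex{1} = 0
g(12) = mex{0} = 1
The P-positions (g = 0) in 0..12 are 0, 1, 4, 7, 10, 11.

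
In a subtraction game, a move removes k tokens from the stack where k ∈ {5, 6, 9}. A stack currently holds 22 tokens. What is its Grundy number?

1

Compute g(0), g(1), … for moves {5, 6, 9}:
k:     0  1  2  3  4  5  6  7  8  9 10 11 12 13 14 15 16 17 18 19 20 21 22
g(k):  0  0  0  0  0  1  1  1  1  1  2  2  2  2  0  0  0  0  0  1  1  1  1
So g(22) = 1.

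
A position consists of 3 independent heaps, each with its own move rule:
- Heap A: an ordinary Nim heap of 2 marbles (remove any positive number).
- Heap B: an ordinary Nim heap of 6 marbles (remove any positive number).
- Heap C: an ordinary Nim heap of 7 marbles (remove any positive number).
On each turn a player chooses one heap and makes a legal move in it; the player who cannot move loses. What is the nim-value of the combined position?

Heap A is a plain Nim heap of size 2, so its Grundy value is 2.
Heap B is a plain Nim heap of size 6, so its Grundy value is 6.
Heap C is a plain Nim heap of size 7, so its Grundy value is 7.
The value of a disjunctive sum is the nim-sum of the parts.
Combined value = 2 XOR 6 XOR 7 = 3.

3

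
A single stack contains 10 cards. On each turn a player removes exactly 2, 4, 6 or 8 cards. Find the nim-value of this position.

0

Compute g(0), g(1), … for moves {2, 4, 6, 8}:
g(0) = mex{} = 0
g(1) = mex{} = 0
g(2) = mex{0} = 1
g(3) = mex{0} = 1
g(4) = mex{0,1} = 2
g(5) = mex{0,1} = 2
g(6) = mex{0,1,2} = 3
g(7) = mex{0,1,2} = 3
g(8) = mex{0,1,2,3} = 4
g(9) = mex{0,1,2,3} = 4
g(10) = mex{1,2,3,4} = 0
So g(10) = 0.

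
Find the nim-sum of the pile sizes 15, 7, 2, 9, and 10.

In binary:
  1111  (15)
  0111  (7)
  0010  (2)
  1001  (9)
  1010  (10)
  ----
  1001  (9)

9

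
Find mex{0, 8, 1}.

2

The values 0, 1 are all present; 2 is the first non-negative integer missing from the set.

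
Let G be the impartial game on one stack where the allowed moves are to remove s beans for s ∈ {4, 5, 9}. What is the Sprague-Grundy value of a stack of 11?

Grundy values for subtraction set {4, 5, 9}:
k:     0  1  2  3  4  5  6  7  8  9 10 11
g(k):  0  0  0  0  1  1  1  1  2  2  2  2
So g(11) = 2.

2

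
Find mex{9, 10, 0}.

0 is in the set but 1 is not, so the mex is 1.

1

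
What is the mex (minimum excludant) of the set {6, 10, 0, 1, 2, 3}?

The values 0, 1, 2, 3 are all present; 4 is the first non-negative integer missing from the set.

4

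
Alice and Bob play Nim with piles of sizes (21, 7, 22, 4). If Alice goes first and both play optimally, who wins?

Bob wins

Write each in binary and XOR column by column:
  10101  (21)
  00111  (7)
  10110  (22)
  00100  (4)
  -----
  00000  (0)
The nim-sum is 0, so this is a P-position: the player to move is in a losing position under optimal play; Alice is about to move from it and so loses — Bob wins.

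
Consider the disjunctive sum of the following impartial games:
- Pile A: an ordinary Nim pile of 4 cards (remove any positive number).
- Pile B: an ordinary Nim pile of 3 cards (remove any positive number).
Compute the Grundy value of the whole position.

Pile A is a plain Nim pile of size 4, so its Grundy value is 4.
Pile B is a plain Nim pile of size 3, so its Grundy value is 3.
By the Sprague-Grundy theorem, the Grundy value of a sum of independent games is the XOR of the component values.
Combined value = 4 XOR 3 = 7.

7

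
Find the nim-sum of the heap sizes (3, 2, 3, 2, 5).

5

Nim-sum: 3 XOR 2 XOR 3 XOR 2 XOR 5 = 5.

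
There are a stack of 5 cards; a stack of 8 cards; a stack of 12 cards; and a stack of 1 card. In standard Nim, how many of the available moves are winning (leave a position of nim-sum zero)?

Compute the nim-sum pairwise:
5 XOR 8 = 13
13 XOR 12 = 1
1 XOR 1 = 0
The nim-sum is already 0, so every move leaves a nonzero nim-sum — there are no winning moves.

0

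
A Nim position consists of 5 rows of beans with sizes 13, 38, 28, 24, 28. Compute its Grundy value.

51

Bitwise XOR of the heap sizes:
  001101  (13)
  100110  (38)
  011100  (28)
  011000  (24)
  011100  (28)
  ------
  110011  (51)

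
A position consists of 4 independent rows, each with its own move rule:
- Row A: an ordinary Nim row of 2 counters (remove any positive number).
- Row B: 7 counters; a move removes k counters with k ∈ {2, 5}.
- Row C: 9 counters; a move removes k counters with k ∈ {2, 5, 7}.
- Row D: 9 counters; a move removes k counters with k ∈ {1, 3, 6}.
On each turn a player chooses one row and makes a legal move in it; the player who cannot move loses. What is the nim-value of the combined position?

0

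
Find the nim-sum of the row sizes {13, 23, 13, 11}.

28

In binary:
  01101  (13)
  10111  (23)
  01101  (13)
  01011  (11)
  -----
  11100  (28)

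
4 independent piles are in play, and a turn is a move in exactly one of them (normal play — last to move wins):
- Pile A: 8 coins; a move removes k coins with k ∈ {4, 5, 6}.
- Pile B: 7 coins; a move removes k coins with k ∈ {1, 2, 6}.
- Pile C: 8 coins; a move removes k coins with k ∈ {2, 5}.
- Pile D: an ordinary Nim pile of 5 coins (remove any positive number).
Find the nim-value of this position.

7

For pile A, compute g(0), g(1), … with moves {4, 5, 6}:
g(0) = mex{} = 0
g(1) = mex{} = 0
g(2) = mex{} = 0
g(3) = mex{} = 0
g(4) = mex{0} = 1
g(5) = mex{0} = 1
g(6) = mex{0} = 1
g(7) = mex{0} = 1
g(8) = mex{0,1} = 2
So g(8) = 2.
For pile B, compute g(0), g(1), … with moves {1, 2, 6}:
g(0) = mex{} = 0
g(1) = mex{0} = 1
g(2) = mex{0,1} = 2
g(3) = mex{1,2} = 0
g(4) = mex{0,2} = 1
g(5) = mex{0,1} = 2
g(6) = mex{0,1,2} = 3
g(7) = mex{1,2,3} = 0
So g(7) = 0.
For pile C, compute g(0), g(1), … with moves {2, 5}:
g(0) = mex{} = 0
g(1) = mex{} = 0
g(2) = mex{0} = 1
g(3) = mex{0} = 1
g(4) = mex{1} = 0
g(5) = mex{0,1} = 2
g(6) = mex{0} = 1
g(7) = mex{1,2} = 0
g(8) = mex{1} = 0
So g(8) = 0.
Pile D is a plain Nim pile of size 5, so its Grundy value is 5.
The value of a disjunctive sum is the nim-sum of the parts.
Combined value = 2 XOR 0 XOR 0 XOR 5 = 7.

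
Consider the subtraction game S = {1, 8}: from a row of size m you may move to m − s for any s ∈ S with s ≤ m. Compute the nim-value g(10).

Compute g(0), g(1), … for moves {1, 8}:
k:     0  1  2  3  4  5  6  7  8  9 10
g(k):  0  1  0  1  0  1  0  1  2  0  1
So g(10) = 1.

1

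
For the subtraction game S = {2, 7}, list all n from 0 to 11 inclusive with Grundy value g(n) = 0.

Grundy values for subtraction set {2, 7}:
g(0) = mex{} = 0
g(1) = mex{} = 0
g(2) = mex{0} = 1
g(3) = mex{0} = 1
g(4) = mex{1} = 0
g(5) = mex{1} = 0
g(6) = mex{0} = 1
g(7) = mex{0} = 1
g(8) = mex{0,1} = 2
g(9) = mex{1} = 0
g(10) = mex{1,2} = 0
g(11) = mex{0} = 1
The P-positions (g = 0) in 0..11 are 0, 1, 4, 5, 9, 10.

0, 1, 4, 5, 9, 10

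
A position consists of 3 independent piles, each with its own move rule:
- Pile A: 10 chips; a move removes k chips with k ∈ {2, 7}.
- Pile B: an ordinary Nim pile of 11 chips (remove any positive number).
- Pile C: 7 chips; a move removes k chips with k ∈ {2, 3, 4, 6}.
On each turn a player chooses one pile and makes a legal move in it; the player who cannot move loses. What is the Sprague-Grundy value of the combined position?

8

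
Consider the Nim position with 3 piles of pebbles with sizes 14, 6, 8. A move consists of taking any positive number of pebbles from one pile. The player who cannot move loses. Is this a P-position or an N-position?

Nim-sum: 14 ⊕ 6 ⊕ 8 = 0.
The nim-sum is 0, so this is a P-position: the player to move is in a losing position under optimal play.

P-position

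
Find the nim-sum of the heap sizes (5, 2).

7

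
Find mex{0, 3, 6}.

1

0 is in the set but 1 is not, so the mex is 1.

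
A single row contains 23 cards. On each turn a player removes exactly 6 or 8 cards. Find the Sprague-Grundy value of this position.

1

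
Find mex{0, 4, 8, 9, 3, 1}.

The values 0, 1 are all present; 2 is the first non-negative integer missing from the set.

2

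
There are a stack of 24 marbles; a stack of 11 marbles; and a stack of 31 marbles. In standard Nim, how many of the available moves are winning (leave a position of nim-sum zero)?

Compute the nim-sum pairwise:
24 XOR 11 = 19
19 XOR 31 = 12
The overall nim-sum is X = 12. A stack of size p has a winning move iff p XOR X < p (reduce it to p XOR X).
  24: 24 XOR 12 = 20 < 24 — winning move (to 20).
  11: 11 XOR 12 = 7 < 11 — winning move (to 7).
  31: 31 XOR 12 = 19 < 31 — winning move (to 19).
That gives 3 winning moves.

3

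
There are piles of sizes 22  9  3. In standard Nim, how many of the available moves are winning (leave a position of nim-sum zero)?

1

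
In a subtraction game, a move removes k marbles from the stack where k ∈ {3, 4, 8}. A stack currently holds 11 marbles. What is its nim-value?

Grundy values for subtraction set {3, 4, 8}:
g(0) = mex{} = 0
g(1) = mex{} = 0
g(2) = mex{} = 0
g(3) = mex{0} = 1
g(4) = mex{0} = 1
g(5) = mex{0} = 1
g(6) = mex{0,1} = 2
g(7) = mex{1} = 0
g(8) = mex{0,1} = 2
g(9) = mex{0,1,2} = 3
g(10) = mex{0,2} = 1
g(11) = mex{0,1,2} = 3
So g(11) = 3.

3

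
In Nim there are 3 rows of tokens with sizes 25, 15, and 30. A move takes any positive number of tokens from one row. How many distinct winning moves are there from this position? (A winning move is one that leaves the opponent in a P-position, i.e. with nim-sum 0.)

3

Nim-sum: 25 ^ 15 ^ 30 = 8.
The overall nim-sum is X = 8. A row of size p has a winning move iff p XOR X < p (reduce it to p XOR X).
  25: 25 XOR 8 = 17 < 25 — winning move (to 17).
  15: 15 XOR 8 = 7 < 15 — winning move (to 7).
  30: 30 XOR 8 = 22 < 30 — winning move (to 22).
That gives 3 winning moves.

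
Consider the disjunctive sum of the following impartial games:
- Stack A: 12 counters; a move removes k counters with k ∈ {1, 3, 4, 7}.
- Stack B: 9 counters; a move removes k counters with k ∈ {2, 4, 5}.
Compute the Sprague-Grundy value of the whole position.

3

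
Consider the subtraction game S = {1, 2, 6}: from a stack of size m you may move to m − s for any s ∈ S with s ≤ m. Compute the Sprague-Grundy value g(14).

0

Grundy values for subtraction set {1, 2, 6}:
k:     0  1  2  3  4  5  6  7  8  9 10 11 12 13 14
g(k):  0  1  2  0  1  2  3  0  1  2  0  1  2  3  0
So g(14) = 0.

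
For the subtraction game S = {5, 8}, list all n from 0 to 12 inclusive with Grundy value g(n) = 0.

0, 1, 2, 3, 4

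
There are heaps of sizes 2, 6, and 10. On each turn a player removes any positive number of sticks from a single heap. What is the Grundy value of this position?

Bitwise XOR of the heap sizes:
  0010  (2)
  0110  (6)
  1010  (10)
  ----
  1110  (14)

14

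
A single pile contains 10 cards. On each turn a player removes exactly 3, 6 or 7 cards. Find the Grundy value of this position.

Build the Grundy sequence with g(k) = mex{g(k−s) : s ∈ {3, 6, 7}, s ≤ k}:
g(0) = mex{} = 0
g(1) = mex{} = 0
g(2) = mex{} = 0
g(3) = mex{0} = 1
g(4) = mex{0} = 1
g(5) = mex{0} = 1
g(6) = mex{0,1} = 2
g(7) = mex{0,1} = 2
g(8) = mex{0,1} = 2
g(9) = mex{0,1,2} = 3
g(10) = mex{1,2} = 0
So g(10) = 0.

0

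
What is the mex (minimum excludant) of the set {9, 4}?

0 is not in the set, so the mex is 0.

0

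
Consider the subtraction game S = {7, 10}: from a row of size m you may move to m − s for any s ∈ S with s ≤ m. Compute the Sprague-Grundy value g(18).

Grundy values for subtraction set {7, 10}:
k:     0  1  2  3  4  5  6  7  8  9 10 11 12 13 14 15 16 17 18
g(k):  0  0  0  0  0  0  0  1  1  1  1  1  1  1  2  2  2  0  0
So g(18) = 0.

0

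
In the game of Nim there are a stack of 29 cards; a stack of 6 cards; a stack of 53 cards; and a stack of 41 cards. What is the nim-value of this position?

7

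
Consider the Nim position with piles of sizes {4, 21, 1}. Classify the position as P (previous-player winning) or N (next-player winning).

Nim-sum: 4 XOR 21 XOR 1 = 16.
The nim-sum is 16 ≠ 0, so this is an N-position: the player to move can win.

N-position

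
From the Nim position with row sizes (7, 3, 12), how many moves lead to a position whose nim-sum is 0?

Nim-sum: 7 ⊕ 3 ⊕ 12 = 8.
The overall nim-sum is X = 8. A row of size p has a winning move iff p XOR X < p (reduce it to p XOR X).
  7: 7 XOR 8 = 15 ≥ 7 — no move.
  3: 3 XOR 8 = 11 ≥ 3 — no move.
  12: 12 XOR 8 = 4 < 12 — winning move (to 4).
That gives 1 winning move.

1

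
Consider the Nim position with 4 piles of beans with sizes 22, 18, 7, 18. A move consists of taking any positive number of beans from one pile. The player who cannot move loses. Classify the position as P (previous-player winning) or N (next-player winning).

Nim-sum: 22 XOR 18 XOR 7 XOR 18 = 17.
The nim-sum is 17 ≠ 0, so this is an N-position: the player to move can win.

N-position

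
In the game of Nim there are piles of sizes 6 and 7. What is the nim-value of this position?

Nim-sum: 6 XOR 7 = 1.

1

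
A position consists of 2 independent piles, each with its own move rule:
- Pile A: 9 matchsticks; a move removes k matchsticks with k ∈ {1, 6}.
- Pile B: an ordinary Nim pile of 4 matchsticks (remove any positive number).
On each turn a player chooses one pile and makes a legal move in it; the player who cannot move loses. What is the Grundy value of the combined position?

Build the Grundy sequence for pile A with g(k) = mex{g(k−s) : s ∈ {1, 6}, s ≤ k}:
g(0) = mex{} = 0
g(1) = mex{0} = 1
g(2) = mex{1} = 0
g(3) = mex{0} = 1
g(4) = mex{1} = 0
g(5) = mex{0} = 1
g(6) = mex{0,1} = 2
g(7) = mex{1,2} = 0
g(8) = mex{0} = 1
g(9) = mex{1} = 0
So g(9) = 0.
Pile B is a plain Nim pile of size 4, so its Grundy value is 4.
The value of a disjunctive sum is the nim-sum of the parts.
Combined value = 0 ⊕ 4 = 4.

4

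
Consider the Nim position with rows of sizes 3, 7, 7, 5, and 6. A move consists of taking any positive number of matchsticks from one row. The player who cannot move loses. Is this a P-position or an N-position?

P-position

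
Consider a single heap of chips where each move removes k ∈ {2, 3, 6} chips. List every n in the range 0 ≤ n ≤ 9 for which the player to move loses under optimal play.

0, 1, 5, 9

Grundy values for subtraction set {2, 3, 6}:
k:     0  1  2  3  4  5  6  7  8  9
g(k):  0  0  1  1  2  0  3  1  2  0
The P-positions (g = 0) in 0..9 are 0, 1, 5, 9.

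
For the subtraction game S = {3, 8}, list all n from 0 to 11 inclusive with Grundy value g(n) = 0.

Grundy values for subtraction set {3, 8}:
g(0) = mex{} = 0
g(1) = mex{} = 0
g(2) = mex{} = 0
g(3) = mex{0} = 1
g(4) = mex{0} = 1
g(5) = mex{0} = 1
g(6) = mex{1} = 0
g(7) = mex{1} = 0
g(8) = mex{0,1} = 2
g(9) = mex{0} = 1
g(10) = mex{0} = 1
g(11) = mex{1,2} = 0
The P-positions (g = 0) in 0..11 are 0, 1, 2, 6, 7, 11.

0, 1, 2, 6, 7, 11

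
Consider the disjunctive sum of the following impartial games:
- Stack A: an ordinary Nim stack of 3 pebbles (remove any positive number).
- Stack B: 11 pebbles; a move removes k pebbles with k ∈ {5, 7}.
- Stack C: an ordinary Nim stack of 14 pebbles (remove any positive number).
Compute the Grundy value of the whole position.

15

Stack A is a plain Nim stack of size 3, so its Grundy value is 3.
For stack B, compute g(0), g(1), … with moves {5, 7}:
g(0) = mex{} = 0
g(1) = mex{} = 0
g(2) = mex{} = 0
g(3) = mex{} = 0
g(4) = mex{} = 0
g(5) = mex{0} = 1
g(6) = mex{0} = 1
g(7) = mex{0} = 1
g(8) = mex{0} = 1
g(9) = mex{0} = 1
g(10) = mex{0,1} = 2
g(11) = mex{0,1} = 2
So g(11) = 2.
Stack C is a plain Nim stack of size 14, so its Grundy value is 14.
By the Sprague-Grundy theorem, the Grundy value of a sum of independent games is the XOR of the component values.
Combined value = 3 ⊕ 2 ⊕ 14 = 15.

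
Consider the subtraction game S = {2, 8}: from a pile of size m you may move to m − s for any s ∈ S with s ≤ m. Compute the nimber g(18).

2

Grundy values for subtraction set {2, 8}:
k:     0  1  2  3  4  5  6  7  8  9 10 11 12 13 14 15 16 17 18
g(k):  0  0  1  1  0  0  1  1  2  2  0  0  1  1  0  0  1  1  2
So g(18) = 2.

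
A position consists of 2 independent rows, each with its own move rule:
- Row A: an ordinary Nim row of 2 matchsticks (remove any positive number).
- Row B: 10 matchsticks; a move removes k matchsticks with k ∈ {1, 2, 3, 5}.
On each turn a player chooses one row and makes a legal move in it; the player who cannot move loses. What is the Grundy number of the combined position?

0

Row A is a plain Nim row of size 2, so its Grundy value is 2.
Grundy values for row B (subtraction set {1, 2, 3, 5}):
g(0) = mex{} = 0
g(1) = mex{0} = 1
g(2) = mex{0,1} = 2
g(3) = mex{0,1,2} = 3
g(4) = mex{1,2,3} = 0
g(5) = mex{0,2,3} = 1
g(6) = mex{0,1,3} = 2
g(7) = mex{0,1,2} = 3
g(8) = mex{1,2,3} = 0
g(9) = mex{0,2,3} = 1
g(10) = mex{0,1,3} = 2
So g(10) = 2.
By the Sprague-Grundy theorem, the Grundy value of a sum of independent games is the XOR of the component values.
Combined value = 2 ⊕ 2 = 0.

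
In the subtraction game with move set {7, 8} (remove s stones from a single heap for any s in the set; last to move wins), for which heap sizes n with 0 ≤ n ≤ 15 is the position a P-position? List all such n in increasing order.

0, 1, 2, 3, 4, 5, 6, 15

Build the Grundy sequence with g(k) = mex{g(k−s) : s ∈ {7, 8}, s ≤ k}:
k:     0  1  2  3  4  5  6  7  8  9 10 11 12 13 14 15
g(k):  0  0  0  0  0  0  0  1  1  1  1  1  1  1  2  0
The P-positions (g = 0) in 0..15 are 0, 1, 2, 3, 4, 5, 6, 15.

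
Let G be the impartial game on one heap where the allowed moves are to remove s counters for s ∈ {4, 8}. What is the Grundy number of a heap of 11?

2

Compute g(0), g(1), … for moves {4, 8}:
k:     0  1  2  3  4  5  6  7  8  9 10 11
g(k):  0  0  0  0  1  1  1  1  2  2  2  2
So g(11) = 2.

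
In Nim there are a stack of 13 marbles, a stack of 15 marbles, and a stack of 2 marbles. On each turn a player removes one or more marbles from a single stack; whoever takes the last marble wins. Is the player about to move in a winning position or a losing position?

Compute the nim-sum pairwise:
13 XOR 15 = 2
2 XOR 2 = 0
The nim-sum is 0, so this is a P-position: the player to move is in a losing position under optimal play.

Losing position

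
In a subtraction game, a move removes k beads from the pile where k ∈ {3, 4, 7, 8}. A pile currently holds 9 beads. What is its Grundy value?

3

Build the Grundy sequence with g(k) = mex{g(k−s) : s ∈ {3, 4, 7, 8}, s ≤ k}:
k:     0  1  2  3  4  5  6  7  8  9
g(k):  0  0  0  1  1  1  2  2  2  3
So g(9) = 3.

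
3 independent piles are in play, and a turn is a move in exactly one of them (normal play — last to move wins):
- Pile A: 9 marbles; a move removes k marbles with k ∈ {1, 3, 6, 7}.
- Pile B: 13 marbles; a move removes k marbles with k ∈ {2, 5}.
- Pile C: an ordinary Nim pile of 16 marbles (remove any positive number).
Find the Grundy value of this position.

18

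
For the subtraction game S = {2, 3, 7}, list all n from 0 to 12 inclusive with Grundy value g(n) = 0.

0, 1, 5, 6, 10, 11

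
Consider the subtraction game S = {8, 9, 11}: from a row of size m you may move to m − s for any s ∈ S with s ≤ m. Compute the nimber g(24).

Grundy values for subtraction set {8, 9, 11}:
k:     0  1  2  3  4  5  6  7  8  9 10 11 12 13 14 15 16 17 18 19 20 21 22 23 24
g(k):  0  0  0  0  0  0  0  0  1  1  1  1  1  1  1  1  2  2  2  0  0  0  0  0  0
So g(24) = 0.

0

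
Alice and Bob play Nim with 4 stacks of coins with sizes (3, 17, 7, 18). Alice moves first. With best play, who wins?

Nim-sum: 3 ⊕ 17 ⊕ 7 ⊕ 18 = 7.
The nim-sum is 7 ≠ 0, so this is an N-position: the player to move can win; Alice has a winning move.

Alice wins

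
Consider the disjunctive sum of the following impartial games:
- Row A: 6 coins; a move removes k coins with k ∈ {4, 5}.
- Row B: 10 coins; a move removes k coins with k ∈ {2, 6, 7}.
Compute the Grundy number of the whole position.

2

Grundy values for row A (subtraction set {4, 5}):
k:     0  1  2  3  4  5  6
g(k):  0  0  0  0  1  1  1
So g(6) = 1.
Build the Grundy sequence for row B with g(k) = mex{g(k−s) : s ∈ {2, 6, 7}, s ≤ k}:
g(0) = mex{} = 0
g(1) = mex{} = 0
g(2) = mex{0} = 1
g(3) = mex{0} = 1
g(4) = mex{1} = 0
g(5) = mex{1} = 0
g(6) = mex{0} = 1
g(7) = mex{0} = 1
g(8) = mex{0,1} = 2
g(9) = mex{1} = 0
g(10) = mex{0,1,2} = 3
So g(10) = 3.
By the Sprague-Grundy theorem, the Grundy value of a sum of independent games is the XOR of the component values.
Combined value = 1 ⊕ 3 = 2.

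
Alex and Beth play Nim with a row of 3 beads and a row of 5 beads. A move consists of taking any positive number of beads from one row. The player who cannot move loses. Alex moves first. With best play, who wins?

Write each in binary and XOR column by column:
  011  (3)
  101  (5)
  ---
  110  (6)
The nim-sum is 6 ≠ 0, so this is an N-position: the player to move can win; Alex has a winning move.

Alex wins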